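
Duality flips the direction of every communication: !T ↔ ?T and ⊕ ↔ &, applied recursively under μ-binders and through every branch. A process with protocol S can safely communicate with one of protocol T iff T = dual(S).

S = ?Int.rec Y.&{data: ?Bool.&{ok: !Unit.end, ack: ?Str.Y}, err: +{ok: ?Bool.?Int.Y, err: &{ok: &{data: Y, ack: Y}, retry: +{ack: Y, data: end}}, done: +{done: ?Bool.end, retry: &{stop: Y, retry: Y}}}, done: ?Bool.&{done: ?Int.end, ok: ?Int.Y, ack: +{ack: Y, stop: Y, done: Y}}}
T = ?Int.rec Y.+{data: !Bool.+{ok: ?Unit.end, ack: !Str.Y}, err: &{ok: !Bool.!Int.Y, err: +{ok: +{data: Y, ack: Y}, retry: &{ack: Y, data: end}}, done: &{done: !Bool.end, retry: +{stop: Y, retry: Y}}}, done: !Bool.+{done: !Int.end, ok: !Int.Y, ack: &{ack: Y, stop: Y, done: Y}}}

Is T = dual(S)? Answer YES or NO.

NO

?Int ‖ ?Int  ✗ same direction on both sides — not dual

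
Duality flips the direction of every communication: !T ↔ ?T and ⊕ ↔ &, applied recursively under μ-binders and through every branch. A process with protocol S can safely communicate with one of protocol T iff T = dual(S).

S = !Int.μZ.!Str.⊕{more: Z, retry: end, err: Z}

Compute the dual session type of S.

!Int = ?Int
  μZ = μZ  (μ self-dual)
    !Str = ?Str
      ⊕{more,retry,err} = &{more,retry,err}  (internal→external)
        case more:
          Z self-dual
        case retry:
          end self-dual
        case err:
          Z self-dual

?Int.μZ.?Str.&{more: Z, retry: end, err: Z}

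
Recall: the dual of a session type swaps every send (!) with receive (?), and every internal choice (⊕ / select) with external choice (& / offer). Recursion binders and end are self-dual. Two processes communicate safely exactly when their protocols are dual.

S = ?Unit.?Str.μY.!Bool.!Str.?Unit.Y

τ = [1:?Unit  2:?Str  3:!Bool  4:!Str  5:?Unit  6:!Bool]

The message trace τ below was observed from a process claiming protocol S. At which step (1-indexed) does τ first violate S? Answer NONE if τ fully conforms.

[1] ?Unit  ✓  cont: ?Str.μY.…
[2] ?Str  ✓  cont: μY.…
[3] !Bool  ✓  cont: !Str.?Unit.μY.…
[4] !Str  ✓  cont: ?Unit.μY.…
[5] ?Unit  ✓  cont: μY.…
[6] !Bool  ✓  cont: !Str.?Unit.μY.…
trace exhausted — no violation

NONE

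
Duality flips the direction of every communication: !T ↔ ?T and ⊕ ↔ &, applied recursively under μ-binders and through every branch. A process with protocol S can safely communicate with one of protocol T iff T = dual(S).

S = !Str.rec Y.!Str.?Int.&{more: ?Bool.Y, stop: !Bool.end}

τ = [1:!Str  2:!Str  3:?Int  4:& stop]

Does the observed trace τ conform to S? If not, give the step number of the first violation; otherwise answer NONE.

NONE

[1] !Str  ok  state: rec Y.…
[2] !Str  ok  state: ?Int.&{more: ?Bool.rec Y.…, stop: !Bool.end}
[3] ?Int  ok  state: &{more: ?Bool.rec Y.…, stop: !Bool.end}
[4] & stop  ok  state: !Bool.end
τ conforms to S (length 4)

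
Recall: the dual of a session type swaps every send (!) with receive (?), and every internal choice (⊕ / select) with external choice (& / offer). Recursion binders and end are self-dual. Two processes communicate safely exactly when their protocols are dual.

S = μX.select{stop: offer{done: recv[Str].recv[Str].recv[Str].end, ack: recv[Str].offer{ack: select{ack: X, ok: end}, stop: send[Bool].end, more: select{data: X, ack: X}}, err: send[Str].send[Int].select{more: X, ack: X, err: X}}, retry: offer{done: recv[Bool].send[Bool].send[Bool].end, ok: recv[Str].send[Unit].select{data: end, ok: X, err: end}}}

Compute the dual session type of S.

μX.offer{stop: select{done: send[Str].send[Str].send[Str].end, ack: send[Str].select{ack: offer{ack: X, ok: end}, stop: recv[Bool].end, more: offer{data: X, ack: X}}, err: recv[Str].recv[Int].offer{more: X, ack: X, err: X}}, retry: select{done: send[Bool].recv[Bool].recv[Bool].end, ok: send[Str].recv[Unit].offer{data: end, ok: X, err: end}}}

μX → μX  (binder kept)
  select{stop,retry} → offer{stop,retry}  (internal→external)
    • stop:
      offer{done,ack,err} → select{done,ack,err}  (&→⊕)
        • done:
          recv[Str] → send[Str]
            recv[Str] → send[Str]
              recv[Str] → send[Str]
                dual(end) = end
        • ack:
          recv[Str] → send[Str]
            offer{ack,stop,more} → select{ack,stop,more}  (&→⊕)
              • ack:
                select{ack,ok} → offer{ack,ok}  (internal→external)
                  • ack:
                    dual(X) = X
                  • ok:
                    dual(end) = end
              • stop:
                send[Bool] → recv[Bool]
                  dual(end) = end
              • more:
                select{data,ack} → offer{data,ack}  (internal→external)
                  • data:
                    dual(X) = X
                  • ack:
                    dual(X) = X
        • err:
          send[Str] → recv[Str]
            send[Int] → recv[Int]
              select{more,ack,err} → offer{more,ack,err}  (internal→external)
                • more:
                  dual(X) = X
                • ack:
                  dual(X) = X
                • err:
                  dual(X) = X
    • retry:
      offer{done,ok} → select{done,ok}  (&→⊕)
        • done:
          recv[Bool] → send[Bool]
            send[Bool] → recv[Bool]
              send[Bool] → recv[Bool]
                dual(end) = end
        • ok:
          recv[Str] → send[Str]
            send[Unit] → recv[Unit]
              select{data,ok,err} → offer{data,ok,err}  (internal→external)
                • data:
                  dual(end) = end
                • ok:
                  dual(X) = X
                • err:
                  dual(end) = end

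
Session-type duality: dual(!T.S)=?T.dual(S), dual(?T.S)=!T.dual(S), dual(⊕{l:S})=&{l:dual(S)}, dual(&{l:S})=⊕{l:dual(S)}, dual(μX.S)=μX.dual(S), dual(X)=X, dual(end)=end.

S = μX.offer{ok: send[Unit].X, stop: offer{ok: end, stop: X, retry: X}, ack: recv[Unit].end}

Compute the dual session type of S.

μX.select{ok: recv[Unit].X, stop: select{ok: end, stop: X, retry: X}, ack: send[Unit].end}

μX → μX  (rec unchanged)
  offer{ok,stop,ack} → select{ok,stop,ack}  (external→internal)
    • ok:
      send[Unit] → recv[Unit]
        X self-dual
    • stop:
      offer{ok,stop,retry} → select{ok,stop,retry}  (external→internal)
        • ok:
          end self-dual
        • stop:
          X self-dual
        • retry:
          X self-dual
    • ack:
      recv[Unit] → send[Unit]
        end self-dual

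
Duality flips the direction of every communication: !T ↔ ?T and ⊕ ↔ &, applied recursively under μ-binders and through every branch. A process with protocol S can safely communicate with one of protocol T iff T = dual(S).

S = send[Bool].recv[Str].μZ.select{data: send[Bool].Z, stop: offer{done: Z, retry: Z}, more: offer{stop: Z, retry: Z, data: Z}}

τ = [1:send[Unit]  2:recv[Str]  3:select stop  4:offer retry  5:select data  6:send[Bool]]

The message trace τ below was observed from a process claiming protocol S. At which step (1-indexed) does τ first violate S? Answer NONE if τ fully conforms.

1

step 1: got send[Unit], protocol expects send[Bool]  ✗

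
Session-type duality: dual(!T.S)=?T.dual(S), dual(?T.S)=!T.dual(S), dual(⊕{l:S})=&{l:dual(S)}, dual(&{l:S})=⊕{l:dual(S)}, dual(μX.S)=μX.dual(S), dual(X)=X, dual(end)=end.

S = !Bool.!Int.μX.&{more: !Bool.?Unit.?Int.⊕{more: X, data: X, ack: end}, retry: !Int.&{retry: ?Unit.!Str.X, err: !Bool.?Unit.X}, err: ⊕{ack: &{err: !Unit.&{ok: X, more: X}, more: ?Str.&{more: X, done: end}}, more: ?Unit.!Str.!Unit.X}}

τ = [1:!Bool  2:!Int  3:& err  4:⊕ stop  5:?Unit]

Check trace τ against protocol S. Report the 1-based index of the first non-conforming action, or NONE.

4

@1 !Bool  match  cont: !Int.μX.…
@2 !Int  match  cont: μX.…
@3 & err  match  cont: ⊕{ack: &{err: !Unit.&{ok: μX.…, more: μX.…}, more: ?Str.&{more: μX.…, done: end}}, more: ?Unit.!Str.!Unit.μX.…}
@4 got ⊕ stop, protocol expects ⊕ ack or ⊕ more  ✗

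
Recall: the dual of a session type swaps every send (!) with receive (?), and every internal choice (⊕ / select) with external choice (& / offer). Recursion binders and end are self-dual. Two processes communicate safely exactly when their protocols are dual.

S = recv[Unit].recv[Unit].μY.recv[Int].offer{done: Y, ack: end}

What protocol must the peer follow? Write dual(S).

recv[Unit] ↦ send[Unit]
  recv[Unit] ↦ send[Unit]
    μY ↦ μY  (rec unchanged)
      recv[Int] ↦ send[Int]
        offer{done,ack} ↦ select{done,ack}  (&→⊕)
          [done]
            Y self-dual
          [ack]
            end self-dual

send[Unit].send[Unit].μY.send[Int].select{done: Y, ack: end}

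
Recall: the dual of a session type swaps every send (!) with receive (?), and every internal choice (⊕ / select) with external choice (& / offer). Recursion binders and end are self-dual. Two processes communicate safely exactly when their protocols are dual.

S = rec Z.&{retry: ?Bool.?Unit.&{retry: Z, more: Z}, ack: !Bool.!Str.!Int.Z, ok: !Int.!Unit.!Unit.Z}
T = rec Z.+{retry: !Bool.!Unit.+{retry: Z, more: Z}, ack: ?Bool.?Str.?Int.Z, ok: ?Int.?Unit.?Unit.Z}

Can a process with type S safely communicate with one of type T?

YES

rec Z vs rec Z  ok (μ self-dual)
  &{retry,ack,ok} vs +{retry,ack,ok}  ok label sets agree
    case retry:
      ?Bool vs !Bool  ok
        ?Unit vs !Unit  ok
          &{retry,more} vs +{retry,more}  ok label sets agree
            case retry:
              Z vs Z  ok
            case more:
              Z vs Z  ok
    case ack:
      !Bool vs ?Bool  ok
        !Str vs ?Str  ok
          !Int vs ?Int  ok
            Z vs Z  ok
    case ok:
      !Int vs ?Int  ok
        !Unit vs ?Unit  ok
          !Unit vs ?Unit  ok
            Z vs Z  ok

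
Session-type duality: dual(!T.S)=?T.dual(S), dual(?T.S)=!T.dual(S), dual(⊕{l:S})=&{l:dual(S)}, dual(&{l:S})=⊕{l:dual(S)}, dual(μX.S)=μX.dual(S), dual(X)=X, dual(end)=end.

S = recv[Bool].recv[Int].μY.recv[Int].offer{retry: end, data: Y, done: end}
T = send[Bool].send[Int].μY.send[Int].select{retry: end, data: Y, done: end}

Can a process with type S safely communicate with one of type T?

recv[Bool] ‖ send[Bool]  ok
  recv[Int] ‖ send[Int]  ok
    μY ‖ μY  ok (binder kept)
      recv[Int] ‖ send[Int]  ok
        offer{retry,data,done} ‖ select{retry,data,done}  ok same labels
          [retry]
            end ‖ end  ok
          [data]
            Y ‖ Y  ok
          [done]
            end ‖ end  ok

YES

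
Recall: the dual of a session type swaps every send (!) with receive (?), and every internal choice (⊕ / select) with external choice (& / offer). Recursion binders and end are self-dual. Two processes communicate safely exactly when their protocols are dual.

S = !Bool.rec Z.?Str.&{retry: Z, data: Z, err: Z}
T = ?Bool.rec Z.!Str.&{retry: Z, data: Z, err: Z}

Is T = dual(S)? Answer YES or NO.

NO

!Bool vs ?Bool  ok
  rec Z vs rec Z  ok (rec unchanged)
    ?Str vs !Str  ok
      &{retry,data,err} vs &{retry,data,err}  ✗ choice polarity not flipped — not dual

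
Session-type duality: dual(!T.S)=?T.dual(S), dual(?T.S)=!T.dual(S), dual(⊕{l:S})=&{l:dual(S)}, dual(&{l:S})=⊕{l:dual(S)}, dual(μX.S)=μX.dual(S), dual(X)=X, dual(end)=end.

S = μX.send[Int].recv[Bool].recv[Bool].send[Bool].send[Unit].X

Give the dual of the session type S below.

μX.recv[Int].send[Bool].send[Bool].recv[Bool].recv[Unit].X

μX ↦ μX  (rec unchanged)
  send[Int] ↦ recv[Int]
    recv[Bool] ↦ send[Bool]
      recv[Bool] ↦ send[Bool]
        send[Bool] ↦ recv[Bool]
          send[Unit] ↦ recv[Unit]
            X ↦ X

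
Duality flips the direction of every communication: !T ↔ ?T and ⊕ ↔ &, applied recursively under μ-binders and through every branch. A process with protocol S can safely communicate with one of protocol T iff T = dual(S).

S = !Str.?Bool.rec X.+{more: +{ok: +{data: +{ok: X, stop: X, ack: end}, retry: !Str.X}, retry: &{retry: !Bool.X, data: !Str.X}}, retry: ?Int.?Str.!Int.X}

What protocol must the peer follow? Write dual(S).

!Str → ?Str
  ?Bool → !Bool
    rec X → rec X  (binder kept)
      +{more,retry} → &{more,retry}  (⊕→&)
        case more:
          +{ok,retry} → &{ok,retry}  (⊕→&)
            case ok:
              +{data,retry} → &{data,retry}  (⊕→&)
                case data:
                  +{ok,stop,ack} → &{ok,stop,ack}  (⊕→&)
                    case ok:
                      X ↦ X
                    case stop:
                      X ↦ X
                    case ack:
                      end ↦ end
                case retry:
                  !Str → ?Str
                    X ↦ X
            case retry:
              &{retry,data} → +{retry,data}  (&→⊕)
                case retry:
                  !Bool → ?Bool
                    X ↦ X
                case data:
                  !Str → ?Str
                    X ↦ X
        case retry:
          ?Int → !Int
            ?Str → !Str
              !Int → ?Int
                X ↦ X

?Str.!Bool.rec X.&{more: &{ok: &{data: &{ok: X, stop: X, ack: end}, retry: ?Str.X}, retry: +{retry: ?Bool.X, data: ?Str.X}}, retry: !Int.!Str.?Int.X}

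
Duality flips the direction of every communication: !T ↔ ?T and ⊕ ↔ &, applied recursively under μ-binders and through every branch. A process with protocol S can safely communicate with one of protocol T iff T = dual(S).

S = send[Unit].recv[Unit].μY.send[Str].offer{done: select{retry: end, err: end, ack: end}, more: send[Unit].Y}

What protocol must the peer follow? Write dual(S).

recv[Unit].send[Unit].μY.recv[Str].select{done: offer{retry: end, err: end, ack: end}, more: recv[Unit].Y}

send[Unit] → recv[Unit]
  recv[Unit] → send[Unit]
    μY → μY  (μ self-dual)
      send[Str] → recv[Str]
        offer{done,more} → select{done,more}  (external→internal)
          • done:
            select{retry,err,ack} → offer{retry,err,ack}  (internal→external)
              • retry:
                end self-dual
              • err:
                end self-dual
              • ack:
                end self-dual
          • more:
            send[Unit] → recv[Unit]
              Y self-dual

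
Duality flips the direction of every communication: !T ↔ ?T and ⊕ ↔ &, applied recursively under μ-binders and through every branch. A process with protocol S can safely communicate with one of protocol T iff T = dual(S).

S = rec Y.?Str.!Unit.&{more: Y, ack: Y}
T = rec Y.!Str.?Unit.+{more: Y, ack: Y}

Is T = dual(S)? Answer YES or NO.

YES

rec Y | rec Y  ✓ (binder kept)
  ?Str | !Str  ✓
    !Unit | ?Unit  ✓
      &{more,ack} | +{more,ack}  ✓ labels match
        [more]
          Y | Y  ✓
        [ack]
          Y | Y  ✓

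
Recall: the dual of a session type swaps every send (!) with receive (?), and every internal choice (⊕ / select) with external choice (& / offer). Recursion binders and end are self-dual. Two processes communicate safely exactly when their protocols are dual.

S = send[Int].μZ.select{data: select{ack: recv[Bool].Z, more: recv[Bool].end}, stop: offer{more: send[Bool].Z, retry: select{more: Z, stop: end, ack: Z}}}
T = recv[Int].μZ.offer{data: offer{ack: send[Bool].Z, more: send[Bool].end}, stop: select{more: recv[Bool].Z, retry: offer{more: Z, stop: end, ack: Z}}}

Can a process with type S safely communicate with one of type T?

YES

send[Int] ‖ recv[Int]  ok
  μZ ‖ μZ  ok (rec unchanged)
    select{data,stop} ‖ offer{data,stop}  ok same labels
      [data]
        select{ack,more} ‖ offer{ack,more}  ok same labels
          [ack]
            recv[Bool] ‖ send[Bool]  ok
              Z ‖ Z  ok
          [more]
            recv[Bool] ‖ send[Bool]  ok
              end ‖ end  ok
      [stop]
        offer{more,retry} ‖ select{more,retry}  ok same labels
          [more]
            send[Bool] ‖ recv[Bool]  ok
              Z ‖ Z  ok
          [retry]
            select{more,stop,ack} ‖ offer{more,stop,ack}  ok same labels
              [more]
                Z ‖ Z  ok
              [stop]
                end ‖ end  ok
              [ack]
                Z ‖ Z  ok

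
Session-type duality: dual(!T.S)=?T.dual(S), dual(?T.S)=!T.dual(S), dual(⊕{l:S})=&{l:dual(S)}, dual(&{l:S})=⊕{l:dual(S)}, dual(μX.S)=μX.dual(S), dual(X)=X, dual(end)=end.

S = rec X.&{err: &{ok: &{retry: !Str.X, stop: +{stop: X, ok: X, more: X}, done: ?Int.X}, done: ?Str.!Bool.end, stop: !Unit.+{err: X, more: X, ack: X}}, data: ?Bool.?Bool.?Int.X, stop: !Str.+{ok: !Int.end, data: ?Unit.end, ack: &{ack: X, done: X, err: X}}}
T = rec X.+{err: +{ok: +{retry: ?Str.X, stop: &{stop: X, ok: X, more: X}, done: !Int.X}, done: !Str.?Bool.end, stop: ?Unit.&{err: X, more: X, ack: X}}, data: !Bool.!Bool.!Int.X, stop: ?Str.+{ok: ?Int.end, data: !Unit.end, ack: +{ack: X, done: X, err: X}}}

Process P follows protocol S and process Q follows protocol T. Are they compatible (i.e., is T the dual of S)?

rec X vs rec X  match (binder kept)
  &{err,data,stop} vs +{err,data,stop}  match same labels
    case err:
      &{ok,done,stop} vs +{ok,done,stop}  match same labels
        case ok:
          &{retry,stop,done} vs +{retry,stop,done}  match same labels
            case retry:
              !Str vs ?Str  match
                X vs X  match
            case stop:
              +{stop,ok,more} vs &{stop,ok,more}  match same labels
                case stop:
                  X vs X  match
                case ok:
                  X vs X  match
                case more:
                  X vs X  match
            case done:
              ?Int vs !Int  match
                X vs X  match
        case done:
          ?Str vs !Str  match
            !Bool vs ?Bool  match
              end vs end  match
        case stop:
          !Unit vs ?Unit  match
            +{err,more,ack} vs &{err,more,ack}  match same labels
              case err:
                X vs X  match
              case more:
                X vs X  match
              case ack:
                X vs X  match
    case data:
      ?Bool vs !Bool  match
        ?Bool vs !Bool  match
          ?Int vs !Int  match
            X vs X  match
    case stop:
      !Str vs ?Str  match
        +{ok,data,ack} vs +{ok,data,ack}  ✗ choice polarity not flipped — not dual

NO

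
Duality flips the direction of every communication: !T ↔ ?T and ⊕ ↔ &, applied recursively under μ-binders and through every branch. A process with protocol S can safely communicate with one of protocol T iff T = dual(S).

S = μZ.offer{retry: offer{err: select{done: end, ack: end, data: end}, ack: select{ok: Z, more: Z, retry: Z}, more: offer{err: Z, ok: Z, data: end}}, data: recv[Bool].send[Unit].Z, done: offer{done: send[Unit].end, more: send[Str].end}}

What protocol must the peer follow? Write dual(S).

μZ → μZ  (rec unchanged)
  offer{retry,data,done} → select{retry,data,done}  (&→⊕)
    • retry:
      offer{err,ack,more} → select{err,ack,more}  (&→⊕)
        • err:
          select{done,ack,data} → offer{done,ack,data}  (⊕→&)
            • done:
              end self-dual
            • ack:
              end self-dual
            • data:
              end self-dual
        • ack:
          select{ok,more,retry} → offer{ok,more,retry}  (⊕→&)
            • ok:
              Z self-dual
            • more:
              Z self-dual
            • retry:
              Z self-dual
        • more:
          offer{err,ok,data} → select{err,ok,data}  (&→⊕)
            • err:
              Z self-dual
            • ok:
              Z self-dual
            • data:
              end self-dual
    • data:
      recv[Bool] → send[Bool]
        send[Unit] → recv[Unit]
          Z self-dual
    • done:
      offer{done,more} → select{done,more}  (&→⊕)
        • done:
          send[Unit] → recv[Unit]
            end self-dual
        • more:
          send[Str] → recv[Str]
            end self-dual

μZ.select{retry: select{err: offer{done: end, ack: end, data: end}, ack: offer{ok: Z, more: Z, retry: Z}, more: select{err: Z, ok: Z, data: end}}, data: send[Bool].recv[Unit].Z, done: select{done: recv[Unit].end, more: recv[Str].end}}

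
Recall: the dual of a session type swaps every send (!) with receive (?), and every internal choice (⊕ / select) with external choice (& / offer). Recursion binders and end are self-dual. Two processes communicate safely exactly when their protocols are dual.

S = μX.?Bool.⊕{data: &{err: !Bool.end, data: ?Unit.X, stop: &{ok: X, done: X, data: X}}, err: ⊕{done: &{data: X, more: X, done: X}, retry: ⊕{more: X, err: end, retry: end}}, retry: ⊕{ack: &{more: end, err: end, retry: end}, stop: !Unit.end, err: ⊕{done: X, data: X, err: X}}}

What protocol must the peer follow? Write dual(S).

μX = μX  (binder kept)
  ?Bool = !Bool
    ⊕{data,err,retry} = &{data,err,retry}  (select→offer)
      case data:
        &{err,data,stop} = ⊕{err,data,stop}  (external→internal)
          case err:
            !Bool = ?Bool
              end self-dual
          case data:
            ?Unit = !Unit
              X self-dual
          case stop:
            &{ok,done,data} = ⊕{ok,done,data}  (external→internal)
              case ok:
                X self-dual
              case done:
                X self-dual
              case data:
                X self-dual
      case err:
        ⊕{done,retry} = &{done,retry}  (select→offer)
          case done:
            &{data,more,done} = ⊕{data,more,done}  (external→internal)
              case data:
                X self-dual
              case more:
                X self-dual
              case done:
                X self-dual
          case retry:
            ⊕{more,err,retry} = &{more,err,retry}  (select→offer)
              case more:
                X self-dual
              case err:
                end self-dual
              case retry:
                end self-dual
      case retry:
        ⊕{ack,stop,err} = &{ack,stop,err}  (select→offer)
          case ack:
            &{more,err,retry} = ⊕{more,err,retry}  (external→internal)
              case more:
                end self-dual
              case err:
                end self-dual
              case retry:
                end self-dual
          case stop:
            !Unit = ?Unit
              end self-dual
          case err:
            ⊕{done,data,err} = &{done,data,err}  (select→offer)
              case done:
                X self-dual
              case data:
                X self-dual
              case err:
                X self-dual

μX.!Bool.&{data: ⊕{err: ?Bool.end, data: !Unit.X, stop: ⊕{ok: X, done: X, data: X}}, err: &{done: ⊕{data: X, more: X, done: X}, retry: &{more: X, err: end, retry: end}}, retry: &{ack: ⊕{more: end, err: end, retry: end}, stop: ?Unit.end, err: &{done: X, data: X, err: X}}}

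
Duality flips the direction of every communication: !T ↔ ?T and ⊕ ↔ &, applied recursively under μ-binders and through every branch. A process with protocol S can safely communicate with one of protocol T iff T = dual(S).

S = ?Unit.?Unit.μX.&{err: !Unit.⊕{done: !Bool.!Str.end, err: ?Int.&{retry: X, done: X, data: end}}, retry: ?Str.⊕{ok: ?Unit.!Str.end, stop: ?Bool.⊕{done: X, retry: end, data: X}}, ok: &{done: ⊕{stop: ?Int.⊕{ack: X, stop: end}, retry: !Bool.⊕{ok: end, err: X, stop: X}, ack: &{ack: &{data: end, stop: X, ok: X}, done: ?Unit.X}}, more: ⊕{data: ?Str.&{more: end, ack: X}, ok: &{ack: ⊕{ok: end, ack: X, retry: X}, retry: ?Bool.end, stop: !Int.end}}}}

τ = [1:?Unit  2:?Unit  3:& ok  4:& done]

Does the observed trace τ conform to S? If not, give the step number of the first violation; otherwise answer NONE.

[1] ?Unit  ✓  now at ?Unit.μX.…
[2] ?Unit  ✓  now at μX.…
[3] & ok  ✓  now at &{done: ⊕{stop: ?Int.⊕{ack: μX.…, stop: end}, retry: !Bool.⊕{ok: end, err: μX.…, stop: μX.…}, ack: &{ack: &{data: end, stop: μX.…, ok: μX.…}, done: ?Unit.μX.…}}, more: ⊕{data: ?Str.&{more: end, ack: μX.…}, ok: &{ack: ⊕{ok: end, ack: μX.…, retry: μX.…}, retry: ?Bool.end, stop: !Int.end}}}
[4] & done  ✓  now at ⊕{stop: ?Int.⊕{ack: μX.…, stop: end}, retry: !Bool.⊕{ok: end, err: μX.…, stop: μX.…}, ack: &{ack: &{data: end, stop: μX.…, ok: μX.…}, done: ?Unit.μX.…}}
τ conforms to S (length 4)

NONE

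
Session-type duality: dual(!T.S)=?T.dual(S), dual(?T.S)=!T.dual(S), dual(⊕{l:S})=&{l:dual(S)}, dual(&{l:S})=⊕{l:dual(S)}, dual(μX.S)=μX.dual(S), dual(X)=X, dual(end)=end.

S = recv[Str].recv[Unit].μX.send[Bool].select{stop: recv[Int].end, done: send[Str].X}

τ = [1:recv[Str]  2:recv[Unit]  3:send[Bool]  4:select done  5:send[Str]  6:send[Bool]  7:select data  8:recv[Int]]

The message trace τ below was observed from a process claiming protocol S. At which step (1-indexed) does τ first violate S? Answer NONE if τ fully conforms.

step 1: recv[Str]  ok  cont: recv[Unit].μX.…
step 2: recv[Unit]  ok  cont: μX.…
step 3: send[Bool]  ok  cont: select{stop: recv[Int].end, done: send[Str].μX.…}
step 4: select done  ok  cont: send[Str].μX.…
step 5: send[Str]  ok  cont: μX.…
step 6: send[Bool]  ok  cont: select{stop: recv[Int].end, done: send[Str].μX.…}
step 7: got select data, protocol expects select stop or select done  ✗

7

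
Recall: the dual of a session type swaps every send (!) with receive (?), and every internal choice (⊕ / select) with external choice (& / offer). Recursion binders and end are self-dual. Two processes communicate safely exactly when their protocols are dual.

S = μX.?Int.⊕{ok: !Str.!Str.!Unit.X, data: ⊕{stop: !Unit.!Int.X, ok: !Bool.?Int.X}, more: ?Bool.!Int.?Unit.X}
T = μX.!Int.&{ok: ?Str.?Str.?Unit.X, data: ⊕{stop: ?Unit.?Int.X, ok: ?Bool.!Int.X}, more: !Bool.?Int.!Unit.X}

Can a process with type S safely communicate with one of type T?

NO

μX vs μX  ok (binder kept)
  ?Int vs !Int  ok
    ⊕{ok,data,more} vs &{ok,data,more}  ok same labels
      • ok:
        !Str vs ?Str  ok
          !Str vs ?Str  ok
            !Unit vs ?Unit  ok
              X vs X  ok
      • data:
        ⊕{stop,ok} vs ⊕{stop,ok}  ✗ choice polarity not flipped — not dual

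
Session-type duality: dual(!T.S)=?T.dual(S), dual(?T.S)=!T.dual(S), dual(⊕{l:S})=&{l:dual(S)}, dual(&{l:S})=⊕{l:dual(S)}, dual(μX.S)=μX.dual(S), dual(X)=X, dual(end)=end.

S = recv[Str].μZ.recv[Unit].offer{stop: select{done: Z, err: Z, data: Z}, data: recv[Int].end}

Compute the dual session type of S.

send[Str].μZ.send[Unit].select{stop: offer{done: Z, err: Z, data: Z}, data: send[Int].end}

recv[Str] ↦ send[Str]
  μZ ↦ μZ  (rec unchanged)
    recv[Unit] ↦ send[Unit]
      offer{stop,data} ↦ select{stop,data}  (offer→select)
        [stop]
          select{done,err,data} ↦ offer{done,err,data}  (internal→external)
            [done]
              dual(Z) = Z
            [err]
              dual(Z) = Z
            [data]
              dual(Z) = Z
        [data]
          recv[Int] ↦ send[Int]
            dual(end) = end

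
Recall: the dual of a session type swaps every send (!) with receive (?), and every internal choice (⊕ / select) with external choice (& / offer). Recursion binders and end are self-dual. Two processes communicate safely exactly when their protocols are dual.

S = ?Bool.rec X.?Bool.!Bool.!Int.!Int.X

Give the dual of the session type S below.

?Bool ↦ !Bool
  rec X ↦ rec X  (binder kept)
    ?Bool ↦ !Bool
      !Bool ↦ ?Bool
        !Int ↦ ?Int
          !Int ↦ ?Int
            X self-dual

!Bool.rec X.!Bool.?Bool.?Int.?Int.X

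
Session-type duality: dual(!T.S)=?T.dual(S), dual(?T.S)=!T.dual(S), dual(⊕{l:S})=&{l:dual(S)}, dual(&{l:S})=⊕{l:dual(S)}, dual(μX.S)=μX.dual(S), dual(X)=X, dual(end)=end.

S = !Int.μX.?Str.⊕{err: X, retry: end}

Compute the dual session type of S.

!Int ↦ ?Int
  μX ↦ μX  (binder kept)
    ?Str ↦ !Str
      ⊕{err,retry} ↦ &{err,retry}  (internal→external)
        [err]
          X ↦ X
        [retry]
          end ↦ end

?Int.μX.!Str.&{err: X, retry: end}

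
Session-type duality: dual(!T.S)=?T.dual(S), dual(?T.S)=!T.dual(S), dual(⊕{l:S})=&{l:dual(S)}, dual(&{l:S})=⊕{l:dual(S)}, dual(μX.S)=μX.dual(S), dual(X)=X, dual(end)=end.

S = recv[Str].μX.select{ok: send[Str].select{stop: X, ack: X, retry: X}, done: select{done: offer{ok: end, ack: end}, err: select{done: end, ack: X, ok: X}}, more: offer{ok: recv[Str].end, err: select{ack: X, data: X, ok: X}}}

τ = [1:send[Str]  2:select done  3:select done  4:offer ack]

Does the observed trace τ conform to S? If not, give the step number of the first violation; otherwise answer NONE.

@1 got send[Str], protocol expects recv[Str]  ✗

1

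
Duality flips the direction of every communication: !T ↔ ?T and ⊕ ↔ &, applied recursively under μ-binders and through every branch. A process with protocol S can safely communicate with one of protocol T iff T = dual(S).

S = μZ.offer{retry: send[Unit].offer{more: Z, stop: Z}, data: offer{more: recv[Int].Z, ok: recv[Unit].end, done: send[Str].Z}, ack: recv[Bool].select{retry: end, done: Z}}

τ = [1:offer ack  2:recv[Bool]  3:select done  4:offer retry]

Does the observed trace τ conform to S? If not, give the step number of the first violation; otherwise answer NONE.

[1] offer ack  ok  state: recv[Bool].select{retry: end, done: μZ.…}
[2] recv[Bool]  ok  state: select{retry: end, done: μZ.…}
[3] select done  ok  state: μZ.…
[4] offer retry  ok  state: send[Unit].offer{more: μZ.…, stop: μZ.…}
τ conforms to S (length 4)

NONE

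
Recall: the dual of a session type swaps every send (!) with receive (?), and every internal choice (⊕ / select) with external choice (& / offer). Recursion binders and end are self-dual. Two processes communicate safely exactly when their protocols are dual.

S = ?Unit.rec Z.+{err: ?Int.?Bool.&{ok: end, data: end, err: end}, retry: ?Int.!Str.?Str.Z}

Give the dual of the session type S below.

!Unit.rec Z.&{err: !Int.!Bool.+{ok: end, data: end, err: end}, retry: !Int.?Str.!Str.Z}

?Unit = !Unit
  rec Z = rec Z  (rec unchanged)
    +{err,retry} = &{err,retry}  (⊕→&)
      • err:
        ?Int = !Int
          ?Bool = !Bool
            &{ok,data,err} = +{ok,data,err}  (external→internal)
              • ok:
                end ↦ end
              • data:
                end ↦ end
              • err:
                end ↦ end
      • retry:
        ?Int = !Int
          !Str = ?Str
            ?Str = !Str
              Z ↦ Z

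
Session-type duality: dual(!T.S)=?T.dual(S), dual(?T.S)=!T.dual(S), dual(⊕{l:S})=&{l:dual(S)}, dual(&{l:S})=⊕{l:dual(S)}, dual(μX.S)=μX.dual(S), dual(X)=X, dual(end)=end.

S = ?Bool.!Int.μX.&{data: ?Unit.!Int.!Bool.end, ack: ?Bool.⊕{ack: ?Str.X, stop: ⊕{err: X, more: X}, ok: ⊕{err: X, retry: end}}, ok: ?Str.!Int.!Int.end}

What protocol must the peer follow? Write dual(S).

?Bool → !Bool
  !Int → ?Int
    μX → μX  (rec unchanged)
      &{data,ack,ok} → ⊕{data,ack,ok}  (&→⊕)
        case data:
          ?Unit → !Unit
            !Int → ?Int
              !Bool → ?Bool
                end ↦ end
        case ack:
          ?Bool → !Bool
            ⊕{ack,stop,ok} → &{ack,stop,ok}  (internal→external)
              case ack:
                ?Str → !Str
                  X ↦ X
              case stop:
                ⊕{err,more} → &{err,more}  (internal→external)
                  case err:
                    X ↦ X
                  case more:
                    X ↦ X
              case ok:
                ⊕{err,retry} → &{err,retry}  (internal→external)
                  case err:
                    X ↦ X
                  case retry:
                    end ↦ end
        case ok:
          ?Str → !Str
            !Int → ?Int
              !Int → ?Int
                end ↦ end

!Bool.?Int.μX.⊕{data: !Unit.?Int.?Bool.end, ack: !Bool.&{ack: !Str.X, stop: &{err: X, more: X}, ok: &{err: X, retry: end}}, ok: !Str.?Int.?Int.end}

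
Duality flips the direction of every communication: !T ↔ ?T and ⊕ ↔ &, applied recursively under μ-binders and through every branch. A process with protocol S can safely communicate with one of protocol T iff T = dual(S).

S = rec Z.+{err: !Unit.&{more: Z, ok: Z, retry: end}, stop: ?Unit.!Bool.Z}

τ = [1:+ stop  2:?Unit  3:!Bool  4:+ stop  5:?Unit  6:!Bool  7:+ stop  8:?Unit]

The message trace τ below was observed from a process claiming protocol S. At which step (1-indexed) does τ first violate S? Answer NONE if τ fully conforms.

NONE

step 1: + stop  ✓  cont: ?Unit.!Bool.rec Z.…
step 2: ?Unit  ✓  cont: !Bool.rec Z.…
step 3: !Bool  ✓  cont: rec Z.…
step 4: + stop  ✓  cont: ?Unit.!Bool.rec Z.…
step 5: ?Unit  ✓  cont: !Bool.rec Z.…
step 6: !Bool  ✓  cont: rec Z.…
step 7: + stop  ✓  cont: ?Unit.!Bool.rec Z.…
step 8: ?Unit  ✓  cont: !Bool.rec Z.…
all 8 steps conform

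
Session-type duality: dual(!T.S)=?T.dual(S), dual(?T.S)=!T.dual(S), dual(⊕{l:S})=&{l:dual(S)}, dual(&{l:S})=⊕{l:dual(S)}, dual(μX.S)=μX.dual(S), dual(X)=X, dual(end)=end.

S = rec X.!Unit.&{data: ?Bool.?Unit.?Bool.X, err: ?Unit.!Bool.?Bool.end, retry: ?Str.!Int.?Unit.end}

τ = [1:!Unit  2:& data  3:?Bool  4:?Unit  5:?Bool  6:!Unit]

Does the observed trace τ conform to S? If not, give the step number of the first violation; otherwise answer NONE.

[1] !Unit  match  state: &{data: ?Bool.?Unit.?Bool.rec X.…, err: ?Unit.!Bool.?Bool.end, retry: ?Str.!Int.?Unit.end}
[2] & data  match  state: ?Bool.?Unit.?Bool.rec X.…
[3] ?Bool  match  state: ?Unit.?Bool.rec X.…
[4] ?Unit  match  state: ?Bool.rec X.…
[5] ?Bool  match  state: rec X.…
[6] !Unit  match  state: &{data: ?Bool.?Unit.?Bool.rec X.…, err: ?Unit.!Bool.?Bool.end, retry: ?Str.!Int.?Unit.end}
τ conforms to S (length 6)

NONE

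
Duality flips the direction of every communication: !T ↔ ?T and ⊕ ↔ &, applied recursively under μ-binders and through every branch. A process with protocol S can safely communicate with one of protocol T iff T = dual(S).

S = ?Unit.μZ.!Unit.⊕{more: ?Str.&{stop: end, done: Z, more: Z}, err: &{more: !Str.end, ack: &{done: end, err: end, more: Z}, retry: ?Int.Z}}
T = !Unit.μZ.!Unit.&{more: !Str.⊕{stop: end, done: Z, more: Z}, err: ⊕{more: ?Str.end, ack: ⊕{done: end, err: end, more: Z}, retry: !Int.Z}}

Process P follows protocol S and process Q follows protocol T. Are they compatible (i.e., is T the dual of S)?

NO

?Unit | !Unit  ✓
  μZ | μZ  ✓ (binder kept)
    !Unit | !Unit  ✗ same direction on both sides — not dual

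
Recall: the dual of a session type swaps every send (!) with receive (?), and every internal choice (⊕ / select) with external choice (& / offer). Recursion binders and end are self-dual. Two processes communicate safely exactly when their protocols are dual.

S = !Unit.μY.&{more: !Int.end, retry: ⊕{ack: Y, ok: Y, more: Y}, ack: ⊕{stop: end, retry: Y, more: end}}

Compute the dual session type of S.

?Unit.μY.⊕{more: ?Int.end, retry: &{ack: Y, ok: Y, more: Y}, ack: &{stop: end, retry: Y, more: end}}

!Unit → ?Unit
  μY → μY  (μ self-dual)
    &{more,retry,ack} → ⊕{more,retry,ack}  (offer→select)
      [more]
        !Int → ?Int
          end self-dual
      [retry]
        ⊕{ack,ok,more} → &{ack,ok,more}  (select→offer)
          [ack]
            Y self-dual
          [ok]
            Y self-dual
          [more]
            Y self-dual
      [ack]
        ⊕{stop,retry,more} → &{stop,retry,more}  (select→offer)
          [stop]
            end self-dual
          [retry]
            Y self-dual
          [more]
            end self-dual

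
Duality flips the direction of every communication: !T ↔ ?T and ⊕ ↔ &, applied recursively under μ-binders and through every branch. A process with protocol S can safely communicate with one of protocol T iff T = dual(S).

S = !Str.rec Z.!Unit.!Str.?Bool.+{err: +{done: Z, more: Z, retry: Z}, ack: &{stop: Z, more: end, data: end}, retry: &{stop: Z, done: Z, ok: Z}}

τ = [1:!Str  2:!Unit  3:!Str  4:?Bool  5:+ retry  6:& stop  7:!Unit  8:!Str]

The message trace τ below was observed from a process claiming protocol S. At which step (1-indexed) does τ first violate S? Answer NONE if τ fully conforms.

step 1: !Str  ok  cont: rec Z.…
step 2: !Unit  ok  cont: !Str.?Bool.+{err: +{done: rec Z.…, more: rec Z.…, retry: rec Z.…}, ack: &{stop: rec Z.…, more: end, data: end}, retry: &{stop: rec Z.…, done: rec Z.…, ok: rec Z.…}}
step 3: !Str  ok  cont: ?Bool.+{err: +{done: rec Z.…, more: rec Z.…, retry: rec Z.…}, ack: &{stop: rec Z.…, more: end, data: end}, retry: &{stop: rec Z.…, done: rec Z.…, ok: rec Z.…}}
step 4: ?Bool  ok  cont: +{err: +{done: rec Z.…, more: rec Z.…, retry: rec Z.…}, ack: &{stop: rec Z.…, more: end, data: end}, retry: &{stop: rec Z.…, done: rec Z.…, ok: rec Z.…}}
step 5: + retry  ok  cont: &{stop: rec Z.…, done: rec Z.…, ok: rec Z.…}
step 6: & stop  ok  cont: rec Z.…
step 7: !Unit  ok  cont: !Str.?Bool.+{err: +{done: rec Z.…, more: rec Z.…, retry: rec Z.…}, ack: &{stop: rec Z.…, more: end, data: end}, retry: &{stop: rec Z.…, done: rec Z.…, ok: rec Z.…}}
step 8: !Str  ok  cont: ?Bool.+{err: +{done: rec Z.…, more: rec Z.…, retry: rec Z.…}, ack: &{stop: rec Z.…, more: end, data: end}, retry: &{stop: rec Z.…, done: rec Z.…, ok: rec Z.…}}
τ conforms to S (length 8)

NONE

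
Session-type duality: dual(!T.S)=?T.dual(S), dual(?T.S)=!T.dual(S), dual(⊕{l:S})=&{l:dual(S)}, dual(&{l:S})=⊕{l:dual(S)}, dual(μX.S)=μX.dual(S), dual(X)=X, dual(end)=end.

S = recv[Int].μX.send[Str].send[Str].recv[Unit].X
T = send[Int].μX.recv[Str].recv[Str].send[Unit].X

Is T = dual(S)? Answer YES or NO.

YES

recv[Int] ‖ send[Int]  ok
  μX ‖ μX  ok (rec unchanged)
    send[Str] ‖ recv[Str]  ok
      send[Str] ‖ recv[Str]  ok
        recv[Unit] ‖ send[Unit]  ok
          X ‖ X  ok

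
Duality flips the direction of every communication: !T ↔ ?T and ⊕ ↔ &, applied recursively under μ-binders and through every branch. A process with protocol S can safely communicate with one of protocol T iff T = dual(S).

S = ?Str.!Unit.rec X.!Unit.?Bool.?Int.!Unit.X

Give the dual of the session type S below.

?Str → !Str
  !Unit → ?Unit
    rec X → rec X  (rec unchanged)
      !Unit → ?Unit
        ?Bool → !Bool
          ?Int → !Int
            !Unit → ?Unit
              X self-dual

!Str.?Unit.rec X.?Unit.!Bool.!Int.?Unit.X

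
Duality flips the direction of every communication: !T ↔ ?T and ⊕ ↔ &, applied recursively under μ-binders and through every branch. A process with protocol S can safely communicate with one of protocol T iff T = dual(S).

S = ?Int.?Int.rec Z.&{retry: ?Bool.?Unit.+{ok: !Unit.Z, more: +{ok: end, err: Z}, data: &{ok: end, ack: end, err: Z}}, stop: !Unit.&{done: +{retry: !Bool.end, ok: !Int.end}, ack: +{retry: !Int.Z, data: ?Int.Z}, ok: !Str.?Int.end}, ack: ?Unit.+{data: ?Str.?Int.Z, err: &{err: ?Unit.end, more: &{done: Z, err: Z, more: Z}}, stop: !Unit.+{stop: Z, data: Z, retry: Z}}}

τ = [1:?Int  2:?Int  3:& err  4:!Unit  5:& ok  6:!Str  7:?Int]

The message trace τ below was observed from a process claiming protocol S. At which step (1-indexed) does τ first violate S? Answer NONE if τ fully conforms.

[1] ?Int  ✓  state: ?Int.rec Z.…
[2] ?Int  ✓  state: rec Z.…
[3] got & err, protocol expects & retry or & stop or & ack  ✗

3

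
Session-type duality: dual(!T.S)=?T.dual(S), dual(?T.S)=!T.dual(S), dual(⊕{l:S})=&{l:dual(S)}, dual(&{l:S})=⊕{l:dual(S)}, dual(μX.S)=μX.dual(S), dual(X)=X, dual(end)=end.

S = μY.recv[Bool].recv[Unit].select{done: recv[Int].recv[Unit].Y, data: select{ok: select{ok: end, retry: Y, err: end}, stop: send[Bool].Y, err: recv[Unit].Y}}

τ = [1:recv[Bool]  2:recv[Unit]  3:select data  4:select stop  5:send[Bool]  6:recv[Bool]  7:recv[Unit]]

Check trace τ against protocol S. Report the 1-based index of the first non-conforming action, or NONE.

NONE

[1] recv[Bool]  match  residual = recv[Unit].select{done: recv[Int].recv[Unit].μY.…, data: select{ok: select{ok: end, retry: μY.…, err: end}, stop: send[Bool].μY.…, err: recv[Unit].μY.…}}
[2] recv[Unit]  match  residual = select{done: recv[Int].recv[Unit].μY.…, data: select{ok: select{ok: end, retry: μY.…, err: end}, stop: send[Bool].μY.…, err: recv[Unit].μY.…}}
[3] select data  match  residual = select{ok: select{ok: end, retry: μY.…, err: end}, stop: send[Bool].μY.…, err: recv[Unit].μY.…}
[4] select stop  match  residual = send[Bool].μY.…
[5] send[Bool]  match  residual = μY.…
[6] recv[Bool]  match  residual = recv[Unit].select{done: recv[Int].recv[Unit].μY.…, data: select{ok: select{ok: end, retry: μY.…, err: end}, stop: send[Bool].μY.…, err: recv[Unit].μY.…}}
[7] recv[Unit]  match  residual = select{done: recv[Int].recv[Unit].μY.…, data: select{ok: select{ok: end, retry: μY.…, err: end}, stop: send[Bool].μY.…, err: recv[Unit].μY.…}}
trace exhausted — no violation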